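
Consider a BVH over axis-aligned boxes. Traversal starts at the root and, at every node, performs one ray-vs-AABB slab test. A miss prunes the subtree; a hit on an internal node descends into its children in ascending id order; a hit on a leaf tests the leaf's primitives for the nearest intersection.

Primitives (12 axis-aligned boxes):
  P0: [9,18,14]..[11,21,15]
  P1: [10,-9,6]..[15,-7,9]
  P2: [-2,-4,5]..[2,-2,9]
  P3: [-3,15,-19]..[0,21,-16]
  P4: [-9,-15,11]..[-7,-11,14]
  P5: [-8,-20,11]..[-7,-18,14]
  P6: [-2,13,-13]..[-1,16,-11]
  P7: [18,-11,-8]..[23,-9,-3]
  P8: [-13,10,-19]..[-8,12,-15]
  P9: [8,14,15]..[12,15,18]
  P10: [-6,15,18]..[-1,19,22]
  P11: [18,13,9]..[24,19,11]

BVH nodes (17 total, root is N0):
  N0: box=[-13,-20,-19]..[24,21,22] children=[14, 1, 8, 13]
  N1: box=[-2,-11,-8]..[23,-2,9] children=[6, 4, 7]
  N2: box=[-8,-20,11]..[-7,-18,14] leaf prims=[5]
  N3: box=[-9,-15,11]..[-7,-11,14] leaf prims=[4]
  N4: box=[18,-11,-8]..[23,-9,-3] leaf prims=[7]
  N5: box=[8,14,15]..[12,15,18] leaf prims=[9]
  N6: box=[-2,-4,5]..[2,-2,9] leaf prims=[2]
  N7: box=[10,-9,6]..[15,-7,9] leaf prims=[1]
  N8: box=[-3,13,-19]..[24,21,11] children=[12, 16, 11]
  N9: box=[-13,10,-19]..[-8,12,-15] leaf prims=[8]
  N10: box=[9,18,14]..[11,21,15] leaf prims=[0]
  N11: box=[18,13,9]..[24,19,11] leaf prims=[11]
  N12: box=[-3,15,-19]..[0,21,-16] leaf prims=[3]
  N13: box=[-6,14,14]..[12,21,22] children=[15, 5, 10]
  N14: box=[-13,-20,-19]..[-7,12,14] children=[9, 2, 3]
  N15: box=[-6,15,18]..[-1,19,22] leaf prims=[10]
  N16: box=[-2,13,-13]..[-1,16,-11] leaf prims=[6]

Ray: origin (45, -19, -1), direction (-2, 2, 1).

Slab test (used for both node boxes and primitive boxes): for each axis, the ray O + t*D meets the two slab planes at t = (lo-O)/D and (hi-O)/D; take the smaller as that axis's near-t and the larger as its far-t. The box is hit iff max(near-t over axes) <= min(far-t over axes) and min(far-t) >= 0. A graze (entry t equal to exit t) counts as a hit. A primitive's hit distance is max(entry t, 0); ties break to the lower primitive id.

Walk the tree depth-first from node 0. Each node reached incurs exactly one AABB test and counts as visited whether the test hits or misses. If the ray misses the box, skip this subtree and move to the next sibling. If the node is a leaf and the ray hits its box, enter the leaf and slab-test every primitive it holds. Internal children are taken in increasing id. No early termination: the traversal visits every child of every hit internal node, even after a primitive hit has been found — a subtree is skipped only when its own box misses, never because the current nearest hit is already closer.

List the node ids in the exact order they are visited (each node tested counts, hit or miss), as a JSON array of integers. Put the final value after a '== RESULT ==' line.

Walk:
N0 x:[21/2,29] y:[-1/2,20] z:[-18,23] -> hit [21/2,20], descend [1, 8, 13, 14]
  N1 x:[11,47/2] y:[4,17/2] z:[-7,10] -> miss, prune
  N8 x:[21/2,24] y:[16,20] z:[-18,12] -> miss, prune
  N13 x:[33/2,51/2] y:[33/2,20] z:[15,23] -> hit [33/2,20], descend [5, 10, 15]
    N5 x:[33/2,37/2] y:[33/2,17] z:[16,19] -> hit [33/2,17] leaf, test {P9@t=33/2}
    N10 x:[17,18] y:[37/2,20] z:[15,16] -> miss, prune
    N15 x:[23,51/2] y:[17,19] z:[19,23] -> miss, prune
  N14 x:[26,29] y:[-1/2,31/2] z:[-18,15] -> miss, prune

8 AABB tests over nodes [0, 1, 8, 13, 5, 10, 15, 14]; 1 leaf entered; closest P9.

== RESULT ==
[0, 1, 8, 13, 5, 10, 15, 14]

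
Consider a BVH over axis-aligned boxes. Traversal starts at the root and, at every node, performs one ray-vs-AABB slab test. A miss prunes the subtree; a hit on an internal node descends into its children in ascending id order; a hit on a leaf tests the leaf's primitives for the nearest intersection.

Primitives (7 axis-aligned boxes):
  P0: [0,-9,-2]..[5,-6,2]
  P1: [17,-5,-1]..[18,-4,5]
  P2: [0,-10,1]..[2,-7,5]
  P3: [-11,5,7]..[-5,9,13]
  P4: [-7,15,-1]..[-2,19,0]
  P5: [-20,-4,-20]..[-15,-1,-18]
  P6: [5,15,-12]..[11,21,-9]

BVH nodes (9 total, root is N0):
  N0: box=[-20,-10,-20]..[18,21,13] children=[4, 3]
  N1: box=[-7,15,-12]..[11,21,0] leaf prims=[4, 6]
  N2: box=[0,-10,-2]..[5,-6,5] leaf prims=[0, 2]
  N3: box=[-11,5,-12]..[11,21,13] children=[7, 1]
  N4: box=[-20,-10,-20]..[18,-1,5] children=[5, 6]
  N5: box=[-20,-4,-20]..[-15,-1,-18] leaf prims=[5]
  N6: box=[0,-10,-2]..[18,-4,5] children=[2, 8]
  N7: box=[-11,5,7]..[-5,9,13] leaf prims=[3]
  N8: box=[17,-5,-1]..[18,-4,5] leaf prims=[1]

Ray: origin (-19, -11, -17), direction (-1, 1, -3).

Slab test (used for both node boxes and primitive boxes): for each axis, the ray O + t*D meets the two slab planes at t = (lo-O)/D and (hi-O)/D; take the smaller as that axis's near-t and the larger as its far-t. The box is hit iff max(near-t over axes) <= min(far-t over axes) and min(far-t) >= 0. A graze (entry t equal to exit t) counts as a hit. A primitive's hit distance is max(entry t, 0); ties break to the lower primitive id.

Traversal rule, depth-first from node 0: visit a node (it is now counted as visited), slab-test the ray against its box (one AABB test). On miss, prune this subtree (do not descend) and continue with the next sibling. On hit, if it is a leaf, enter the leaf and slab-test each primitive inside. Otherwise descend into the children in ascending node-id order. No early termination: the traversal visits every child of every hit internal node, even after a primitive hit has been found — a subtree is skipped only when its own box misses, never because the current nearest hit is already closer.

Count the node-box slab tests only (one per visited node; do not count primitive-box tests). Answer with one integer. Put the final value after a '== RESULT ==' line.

Trace the traversal:
N0 x:[-37,1] y:[1,32] z:[-10,1] -> hit [1,1], descend [3, 4]
  N3 x:[-30,-8] y:[16,32] z:[-10,-5/3] -> miss, prune
  N4 x:[-37,1] y:[1,10] z:[-22/3,1] -> hit [1,1], descend [5, 6]
    N5 x:[-4,1] y:[7,10] z:[1/3,1] -> miss, prune
    N6 x:[-37,-19] y:[1,7] z:[-22/3,-5] -> miss, prune

Visited [0, 3, 4, 5, 6]. Tests: 5 box, 0 leaf. Nearest: miss.

== RESULT ==
5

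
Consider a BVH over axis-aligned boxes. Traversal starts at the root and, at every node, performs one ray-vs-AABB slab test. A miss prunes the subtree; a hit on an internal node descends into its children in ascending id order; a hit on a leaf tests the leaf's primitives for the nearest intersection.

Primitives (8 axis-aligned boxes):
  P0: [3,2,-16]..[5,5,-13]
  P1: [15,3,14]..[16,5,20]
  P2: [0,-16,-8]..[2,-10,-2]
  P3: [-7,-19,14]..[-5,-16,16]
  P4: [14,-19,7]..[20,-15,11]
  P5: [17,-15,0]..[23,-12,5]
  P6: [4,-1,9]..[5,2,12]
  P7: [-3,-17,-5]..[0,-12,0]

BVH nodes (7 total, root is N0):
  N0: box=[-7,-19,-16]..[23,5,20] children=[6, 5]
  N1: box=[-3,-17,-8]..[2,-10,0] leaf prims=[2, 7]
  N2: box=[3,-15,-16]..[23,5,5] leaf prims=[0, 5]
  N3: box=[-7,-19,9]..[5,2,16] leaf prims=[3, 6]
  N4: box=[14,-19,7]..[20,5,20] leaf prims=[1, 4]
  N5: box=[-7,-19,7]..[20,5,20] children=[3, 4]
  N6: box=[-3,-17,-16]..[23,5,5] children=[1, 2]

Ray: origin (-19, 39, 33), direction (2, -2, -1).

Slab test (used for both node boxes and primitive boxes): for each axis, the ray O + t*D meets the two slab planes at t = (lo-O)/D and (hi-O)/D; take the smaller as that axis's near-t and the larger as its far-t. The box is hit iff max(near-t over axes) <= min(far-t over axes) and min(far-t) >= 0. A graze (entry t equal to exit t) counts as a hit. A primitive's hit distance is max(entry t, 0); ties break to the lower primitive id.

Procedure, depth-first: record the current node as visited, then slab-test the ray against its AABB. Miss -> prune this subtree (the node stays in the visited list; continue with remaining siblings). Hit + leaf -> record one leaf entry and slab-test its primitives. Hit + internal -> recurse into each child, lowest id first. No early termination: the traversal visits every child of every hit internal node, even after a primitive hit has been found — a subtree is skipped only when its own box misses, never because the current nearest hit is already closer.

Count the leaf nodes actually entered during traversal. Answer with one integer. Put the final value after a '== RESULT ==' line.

Traverse from the root:
N0 x:[6,21] y:[17,29] z:[13,49] -> hit [17,21], descend [5, 6]
  N5 x:[6,39/2] y:[17,29] z:[13,26] -> hit [17,39/2], descend [3, 4]
    N3 x:[6,12] y:[37/2,29] z:[17,24] -> miss, prune
    N4 x:[33/2,39/2] y:[17,29] z:[13,26] -> hit [17,39/2] leaf, test {P1@t=17, P4(miss)}
  N6 x:[8,21] y:[17,28] z:[28,49] -> miss, prune

Visited [0, 5, 3, 4, 6]. Tests: 5 box, 1 leaf. Nearest: P1.

== RESULT ==
1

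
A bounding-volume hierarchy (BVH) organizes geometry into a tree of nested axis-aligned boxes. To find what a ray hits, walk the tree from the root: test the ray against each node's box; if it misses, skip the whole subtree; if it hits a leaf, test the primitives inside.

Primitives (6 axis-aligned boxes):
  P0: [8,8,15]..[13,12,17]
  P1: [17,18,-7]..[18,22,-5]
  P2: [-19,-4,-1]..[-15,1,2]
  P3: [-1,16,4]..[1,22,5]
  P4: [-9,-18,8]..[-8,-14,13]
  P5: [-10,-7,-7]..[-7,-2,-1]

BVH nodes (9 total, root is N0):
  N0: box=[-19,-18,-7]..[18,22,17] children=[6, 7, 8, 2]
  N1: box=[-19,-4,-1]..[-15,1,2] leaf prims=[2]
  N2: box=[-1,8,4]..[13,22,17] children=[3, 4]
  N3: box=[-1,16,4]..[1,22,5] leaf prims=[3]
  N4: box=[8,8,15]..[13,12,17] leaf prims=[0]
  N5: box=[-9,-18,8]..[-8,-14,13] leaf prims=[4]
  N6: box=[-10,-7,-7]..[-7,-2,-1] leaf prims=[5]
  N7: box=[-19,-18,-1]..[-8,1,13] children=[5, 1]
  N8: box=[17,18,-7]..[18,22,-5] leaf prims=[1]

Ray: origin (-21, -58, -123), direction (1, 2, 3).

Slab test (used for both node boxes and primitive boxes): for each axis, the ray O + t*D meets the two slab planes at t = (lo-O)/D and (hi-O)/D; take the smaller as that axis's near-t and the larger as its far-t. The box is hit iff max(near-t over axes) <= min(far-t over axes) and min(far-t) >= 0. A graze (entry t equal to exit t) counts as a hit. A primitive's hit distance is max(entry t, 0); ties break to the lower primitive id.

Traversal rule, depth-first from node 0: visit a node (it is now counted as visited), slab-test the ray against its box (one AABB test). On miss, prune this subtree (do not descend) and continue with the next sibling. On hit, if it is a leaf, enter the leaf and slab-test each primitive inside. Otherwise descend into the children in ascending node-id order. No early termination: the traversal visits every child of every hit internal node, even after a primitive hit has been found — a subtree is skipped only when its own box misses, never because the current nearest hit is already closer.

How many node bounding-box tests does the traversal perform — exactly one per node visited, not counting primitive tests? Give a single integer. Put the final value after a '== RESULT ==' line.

Trace the traversal:
N0 x:[2,39] y:[20,40] z:[116/3,140/3] -> hit [116/3,39], descend [2, 6, 7, 8]
  N2 x:[20,34] y:[33,40] z:[127/3,140/3] -> miss, prune
  N6 x:[11,14] y:[51/2,28] z:[116/3,122/3] -> miss, prune
  N7 x:[2,13] y:[20,59/2] z:[122/3,136/3] -> miss, prune
  N8 x:[38,39] y:[38,40] z:[116/3,118/3] -> hit [116/3,39] leaf, test {P1@t=116/3}

order=[0, 2, 6, 7, 8]  |boxes|=5  |leaves|=1  hit=P1

== RESULT ==
5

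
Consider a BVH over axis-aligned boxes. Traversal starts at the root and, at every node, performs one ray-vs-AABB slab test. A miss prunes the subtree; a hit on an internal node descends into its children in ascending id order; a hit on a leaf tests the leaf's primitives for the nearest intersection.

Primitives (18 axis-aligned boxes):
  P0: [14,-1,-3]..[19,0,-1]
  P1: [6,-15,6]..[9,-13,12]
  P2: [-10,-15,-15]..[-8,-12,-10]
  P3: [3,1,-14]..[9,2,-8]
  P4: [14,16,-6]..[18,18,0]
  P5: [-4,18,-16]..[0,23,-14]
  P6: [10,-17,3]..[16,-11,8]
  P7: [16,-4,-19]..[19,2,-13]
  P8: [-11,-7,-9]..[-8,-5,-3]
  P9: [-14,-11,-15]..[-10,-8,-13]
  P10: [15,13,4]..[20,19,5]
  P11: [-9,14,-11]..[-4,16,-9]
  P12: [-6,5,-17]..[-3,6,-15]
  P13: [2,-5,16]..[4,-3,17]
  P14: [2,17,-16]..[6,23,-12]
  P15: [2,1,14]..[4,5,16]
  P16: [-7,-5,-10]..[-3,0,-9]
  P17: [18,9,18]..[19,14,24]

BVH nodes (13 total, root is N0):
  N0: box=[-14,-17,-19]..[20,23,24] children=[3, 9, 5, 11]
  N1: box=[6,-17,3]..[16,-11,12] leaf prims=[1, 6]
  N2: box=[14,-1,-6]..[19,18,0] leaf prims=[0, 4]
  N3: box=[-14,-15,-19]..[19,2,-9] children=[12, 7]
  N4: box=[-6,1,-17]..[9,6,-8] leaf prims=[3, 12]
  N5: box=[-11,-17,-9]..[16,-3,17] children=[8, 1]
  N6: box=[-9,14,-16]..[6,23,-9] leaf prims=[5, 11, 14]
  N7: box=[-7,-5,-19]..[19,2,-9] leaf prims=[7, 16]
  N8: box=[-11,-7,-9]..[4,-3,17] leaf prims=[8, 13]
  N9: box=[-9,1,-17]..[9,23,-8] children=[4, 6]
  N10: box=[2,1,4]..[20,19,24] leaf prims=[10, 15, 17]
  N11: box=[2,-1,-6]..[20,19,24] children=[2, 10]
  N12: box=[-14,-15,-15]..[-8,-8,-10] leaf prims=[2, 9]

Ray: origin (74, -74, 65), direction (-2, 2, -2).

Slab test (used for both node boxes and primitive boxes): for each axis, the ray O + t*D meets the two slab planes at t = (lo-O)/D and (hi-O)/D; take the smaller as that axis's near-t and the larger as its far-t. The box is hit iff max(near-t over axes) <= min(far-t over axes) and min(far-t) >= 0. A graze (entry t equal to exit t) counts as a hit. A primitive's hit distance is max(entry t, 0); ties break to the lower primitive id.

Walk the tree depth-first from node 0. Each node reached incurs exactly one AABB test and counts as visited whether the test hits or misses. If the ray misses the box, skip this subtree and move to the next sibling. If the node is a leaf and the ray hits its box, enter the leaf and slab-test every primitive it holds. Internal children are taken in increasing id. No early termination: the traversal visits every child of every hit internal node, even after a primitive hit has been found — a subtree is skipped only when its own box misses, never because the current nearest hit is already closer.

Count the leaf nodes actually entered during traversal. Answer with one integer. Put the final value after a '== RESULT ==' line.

Trace the traversal:
N0 x:[27,44] y:[57/2,97/2] z:[41/2,42] -> hit [57/2,42], descend [3, 5, 9, 11]
  N3 x:[55/2,44] y:[59/2,38] z:[37,42] -> hit [37,38], descend [7, 12]
    N7 x:[55/2,81/2] y:[69/2,38] z:[37,42] -> hit [37,38] leaf, test {P7(miss), P16(miss)}
    N12 x:[41,44] y:[59/2,33] z:[75/2,40] -> miss, prune
  N5 x:[29,85/2] y:[57/2,71/2] z:[24,37] -> hit [29,71/2], descend [1, 8]
    N1 x:[29,34] y:[57/2,63/2] z:[53/2,31] -> hit [29,31] leaf, test {P1(miss), P6@t=29}
    N8 x:[35,85/2] y:[67/2,71/2] z:[24,37] -> hit [35,71/2] leaf, test {P8(miss), P13(miss)}
  N9 x:[65/2,83/2] y:[75/2,97/2] z:[73/2,41] -> hit [75/2,41], descend [4, 6]
    N4 x:[65/2,40] y:[75/2,40] z:[73/2,41] -> hit [75/2,40] leaf, test {P3(miss), P12@t=40}
    N6 x:[34,83/2] y:[44,97/2] z:[37,81/2] -> miss, prune
  N11 x:[27,36] y:[73/2,93/2] z:[41/2,71/2] -> miss, prune

11 AABB tests over nodes [0, 3, 7, 12, 5, 1, 8, 9, 4, 6, 11]; 4 leaves entered; closest P6.

== RESULT ==
4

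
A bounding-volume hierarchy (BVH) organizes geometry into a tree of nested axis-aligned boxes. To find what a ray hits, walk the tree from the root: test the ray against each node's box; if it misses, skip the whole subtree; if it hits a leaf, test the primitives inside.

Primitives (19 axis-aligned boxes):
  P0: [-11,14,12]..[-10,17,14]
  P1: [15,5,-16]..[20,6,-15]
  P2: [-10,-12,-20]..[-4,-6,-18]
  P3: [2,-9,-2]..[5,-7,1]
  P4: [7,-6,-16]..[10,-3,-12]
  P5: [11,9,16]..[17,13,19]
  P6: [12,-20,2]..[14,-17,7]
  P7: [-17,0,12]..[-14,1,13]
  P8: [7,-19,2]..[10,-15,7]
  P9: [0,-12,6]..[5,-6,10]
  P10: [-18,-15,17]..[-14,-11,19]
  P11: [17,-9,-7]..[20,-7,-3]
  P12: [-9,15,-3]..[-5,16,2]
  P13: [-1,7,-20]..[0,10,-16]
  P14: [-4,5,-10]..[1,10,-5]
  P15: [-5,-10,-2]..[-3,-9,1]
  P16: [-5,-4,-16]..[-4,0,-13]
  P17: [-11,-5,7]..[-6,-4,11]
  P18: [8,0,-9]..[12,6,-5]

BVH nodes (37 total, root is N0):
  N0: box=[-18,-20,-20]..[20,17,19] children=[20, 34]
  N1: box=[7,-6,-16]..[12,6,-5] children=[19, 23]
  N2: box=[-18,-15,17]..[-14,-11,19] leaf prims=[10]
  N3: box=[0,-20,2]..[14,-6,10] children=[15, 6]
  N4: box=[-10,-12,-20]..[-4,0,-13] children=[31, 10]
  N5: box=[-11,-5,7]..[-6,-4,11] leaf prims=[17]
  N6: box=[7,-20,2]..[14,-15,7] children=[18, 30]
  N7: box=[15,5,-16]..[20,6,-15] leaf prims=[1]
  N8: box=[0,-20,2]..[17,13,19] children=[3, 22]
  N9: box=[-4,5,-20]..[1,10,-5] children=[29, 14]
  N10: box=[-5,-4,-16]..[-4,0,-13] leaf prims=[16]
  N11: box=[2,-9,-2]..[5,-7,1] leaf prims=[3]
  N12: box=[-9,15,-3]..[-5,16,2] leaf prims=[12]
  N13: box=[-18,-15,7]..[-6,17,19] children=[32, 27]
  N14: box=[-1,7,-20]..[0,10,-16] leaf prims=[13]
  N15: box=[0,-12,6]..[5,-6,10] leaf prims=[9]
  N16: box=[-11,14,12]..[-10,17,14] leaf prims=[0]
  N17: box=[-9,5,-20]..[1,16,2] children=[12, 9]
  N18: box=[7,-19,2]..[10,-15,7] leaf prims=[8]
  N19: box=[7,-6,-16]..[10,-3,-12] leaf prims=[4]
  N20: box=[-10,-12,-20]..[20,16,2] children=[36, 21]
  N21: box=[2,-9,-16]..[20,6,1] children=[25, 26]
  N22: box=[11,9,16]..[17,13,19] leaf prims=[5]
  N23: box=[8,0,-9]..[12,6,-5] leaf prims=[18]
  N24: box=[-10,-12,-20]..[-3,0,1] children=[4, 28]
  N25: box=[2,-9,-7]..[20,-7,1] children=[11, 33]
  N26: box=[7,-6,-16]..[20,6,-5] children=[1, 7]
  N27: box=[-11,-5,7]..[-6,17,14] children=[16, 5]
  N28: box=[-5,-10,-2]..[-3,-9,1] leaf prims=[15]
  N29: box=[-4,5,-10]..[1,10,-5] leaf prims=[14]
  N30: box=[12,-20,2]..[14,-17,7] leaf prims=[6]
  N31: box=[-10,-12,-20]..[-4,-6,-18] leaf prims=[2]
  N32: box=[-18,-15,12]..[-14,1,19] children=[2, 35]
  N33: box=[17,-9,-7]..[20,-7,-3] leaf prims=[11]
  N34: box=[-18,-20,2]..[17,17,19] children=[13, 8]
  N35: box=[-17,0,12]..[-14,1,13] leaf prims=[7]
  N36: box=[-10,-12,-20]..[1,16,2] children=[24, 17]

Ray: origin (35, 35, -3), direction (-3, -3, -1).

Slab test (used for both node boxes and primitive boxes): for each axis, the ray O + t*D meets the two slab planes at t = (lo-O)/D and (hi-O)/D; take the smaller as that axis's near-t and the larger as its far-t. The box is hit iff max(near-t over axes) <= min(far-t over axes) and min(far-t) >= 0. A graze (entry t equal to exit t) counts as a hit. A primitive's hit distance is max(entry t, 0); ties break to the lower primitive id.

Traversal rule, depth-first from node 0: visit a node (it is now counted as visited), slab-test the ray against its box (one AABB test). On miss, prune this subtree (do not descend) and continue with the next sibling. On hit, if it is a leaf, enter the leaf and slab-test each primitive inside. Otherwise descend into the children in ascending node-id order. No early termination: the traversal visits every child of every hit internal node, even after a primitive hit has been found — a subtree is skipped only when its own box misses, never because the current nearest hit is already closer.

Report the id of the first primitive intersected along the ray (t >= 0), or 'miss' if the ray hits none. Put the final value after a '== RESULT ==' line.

Traverse from the root:
N0 x:[5,53/3] y:[6,55/3] z:[-22,17] -> hit [6,17], descend [20, 34]
  N20 x:[5,15] y:[19/3,47/3] z:[-5,17] -> hit [19/3,15], descend [21, 36]
    N21 x:[5,11] y:[29/3,44/3] z:[-4,13] -> hit [29/3,11], descend [25, 26]
      N25 x:[5,11] y:[14,44/3] z:[-4,4] -> miss, prune
      N26 x:[5,28/3] y:[29/3,41/3] z:[2,13] -> miss, prune
    N36 x:[34/3,15] y:[19/3,47/3] z:[-5,17] -> hit [34/3,15], descend [17, 24]
      N17 x:[34/3,44/3] y:[19/3,10] z:[-5,17] -> miss, prune
      N24 x:[38/3,15] y:[35/3,47/3] z:[-4,17] -> hit [38/3,15], descend [4, 28]
        N4 x:[13,15] y:[35/3,47/3] z:[10,17] -> hit [13,15], descend [10, 31]
          N10 x:[13,40/3] y:[35/3,13] z:[10,13] -> hit [13,13] leaf, test {P16@t=13}
          N31 x:[13,15] y:[41/3,47/3] z:[15,17] -> hit [15,15] leaf, test {P2@t=15}
        N28 x:[38/3,40/3] y:[44/3,15] z:[-4,-1] -> miss, prune
  N34 x:[6,53/3] y:[6,55/3] z:[-22,-5] -> miss, prune

Visited [0, 20, 21, 25, 26, 36, 17, 24, 4, 10, 31, 28, 34]. Tests: 13 box, 2 leaf. Nearest: P16.

== RESULT ==
16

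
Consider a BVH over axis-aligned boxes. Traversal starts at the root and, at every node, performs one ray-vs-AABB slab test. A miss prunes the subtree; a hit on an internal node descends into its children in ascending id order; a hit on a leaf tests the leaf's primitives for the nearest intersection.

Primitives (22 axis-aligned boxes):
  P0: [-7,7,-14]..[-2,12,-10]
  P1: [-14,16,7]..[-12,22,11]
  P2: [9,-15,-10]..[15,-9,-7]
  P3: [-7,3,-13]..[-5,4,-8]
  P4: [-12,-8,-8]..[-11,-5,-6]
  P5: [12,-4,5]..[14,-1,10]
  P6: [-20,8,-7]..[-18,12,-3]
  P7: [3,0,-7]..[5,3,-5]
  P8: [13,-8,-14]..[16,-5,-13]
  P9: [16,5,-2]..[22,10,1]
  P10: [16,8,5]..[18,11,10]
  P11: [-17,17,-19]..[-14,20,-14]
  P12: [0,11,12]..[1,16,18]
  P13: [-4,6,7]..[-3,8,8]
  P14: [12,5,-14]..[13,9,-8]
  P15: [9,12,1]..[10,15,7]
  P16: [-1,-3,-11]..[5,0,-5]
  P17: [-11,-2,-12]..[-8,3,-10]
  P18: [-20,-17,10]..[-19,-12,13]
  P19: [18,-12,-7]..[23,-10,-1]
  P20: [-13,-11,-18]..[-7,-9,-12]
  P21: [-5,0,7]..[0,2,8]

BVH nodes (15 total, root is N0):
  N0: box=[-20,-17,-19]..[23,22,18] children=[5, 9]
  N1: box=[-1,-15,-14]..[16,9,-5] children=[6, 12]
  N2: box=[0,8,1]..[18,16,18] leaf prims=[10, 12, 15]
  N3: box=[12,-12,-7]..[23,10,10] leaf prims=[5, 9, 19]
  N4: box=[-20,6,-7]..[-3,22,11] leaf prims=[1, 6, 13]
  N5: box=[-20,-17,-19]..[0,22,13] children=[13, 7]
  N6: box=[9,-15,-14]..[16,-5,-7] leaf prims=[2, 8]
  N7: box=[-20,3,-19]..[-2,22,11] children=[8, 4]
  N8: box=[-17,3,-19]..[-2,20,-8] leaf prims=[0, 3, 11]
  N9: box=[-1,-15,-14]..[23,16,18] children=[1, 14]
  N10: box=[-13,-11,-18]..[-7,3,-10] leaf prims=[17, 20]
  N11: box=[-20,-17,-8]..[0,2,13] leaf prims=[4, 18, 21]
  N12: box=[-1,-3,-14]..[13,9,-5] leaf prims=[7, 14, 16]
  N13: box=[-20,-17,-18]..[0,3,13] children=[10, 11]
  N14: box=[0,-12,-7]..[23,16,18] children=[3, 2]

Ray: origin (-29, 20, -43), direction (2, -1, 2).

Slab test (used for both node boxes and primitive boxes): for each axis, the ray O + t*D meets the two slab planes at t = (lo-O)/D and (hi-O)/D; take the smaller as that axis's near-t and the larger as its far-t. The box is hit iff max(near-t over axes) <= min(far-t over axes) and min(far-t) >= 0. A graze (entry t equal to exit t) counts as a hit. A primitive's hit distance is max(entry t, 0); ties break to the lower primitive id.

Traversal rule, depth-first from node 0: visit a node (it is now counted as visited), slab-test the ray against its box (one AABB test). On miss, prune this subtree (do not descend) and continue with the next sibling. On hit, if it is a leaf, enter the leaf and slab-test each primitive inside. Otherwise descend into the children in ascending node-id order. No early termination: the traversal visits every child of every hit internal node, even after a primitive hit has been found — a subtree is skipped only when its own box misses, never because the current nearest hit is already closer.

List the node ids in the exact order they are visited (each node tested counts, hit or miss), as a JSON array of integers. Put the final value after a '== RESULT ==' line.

Traverse from the root:
N0 x:[9/2,26] y:[-2,37] z:[12,61/2] -> hit [12,26], descend [5, 9]
  N5 x:[9/2,29/2] y:[-2,37] z:[12,28] -> hit [12,29/2], descend [7, 13]
    N7 x:[9/2,27/2] y:[-2,17] z:[12,27] -> hit [12,27/2], descend [4, 8]
      N4 x:[9/2,13] y:[-2,14] z:[18,27] -> miss, prune
      N8 x:[6,27/2] y:[0,17] z:[12,35/2] -> hit [12,27/2] leaf, test {P0(miss), P3(miss), P11(miss)}
    N13 x:[9/2,29/2] y:[17,37] z:[25/2,28] -> miss, prune
  N9 x:[14,26] y:[4,35] z:[29/2,61/2] -> hit [29/2,26], descend [1, 14]
    N1 x:[14,45/2] y:[11,35] z:[29/2,19] -> hit [29/2,19], descend [6, 12]
      N6 x:[19,45/2] y:[25,35] z:[29/2,18] -> miss, prune
      N12 x:[14,21] y:[11,23] z:[29/2,19] -> hit [29/2,19] leaf, test {P7(miss), P14(miss), P16(miss)}
    N14 x:[29/2,26] y:[4,32] z:[18,61/2] -> hit [18,26], descend [2, 3]
      N2 x:[29/2,47/2] y:[4,12] z:[22,61/2] -> miss, prune
      N3 x:[41/2,26] y:[10,32] z:[18,53/2] -> hit [41/2,26] leaf, test {P5(miss), P9(miss), P19(miss)}

Visited [0, 5, 7, 4, 8, 13, 9, 1, 6, 12, 14, 2, 3]. Tests: 13 box, 3 leaf. Nearest: miss.

== RESULT ==
[0, 5, 7, 4, 8, 13, 9, 1, 6, 12, 14, 2, 3]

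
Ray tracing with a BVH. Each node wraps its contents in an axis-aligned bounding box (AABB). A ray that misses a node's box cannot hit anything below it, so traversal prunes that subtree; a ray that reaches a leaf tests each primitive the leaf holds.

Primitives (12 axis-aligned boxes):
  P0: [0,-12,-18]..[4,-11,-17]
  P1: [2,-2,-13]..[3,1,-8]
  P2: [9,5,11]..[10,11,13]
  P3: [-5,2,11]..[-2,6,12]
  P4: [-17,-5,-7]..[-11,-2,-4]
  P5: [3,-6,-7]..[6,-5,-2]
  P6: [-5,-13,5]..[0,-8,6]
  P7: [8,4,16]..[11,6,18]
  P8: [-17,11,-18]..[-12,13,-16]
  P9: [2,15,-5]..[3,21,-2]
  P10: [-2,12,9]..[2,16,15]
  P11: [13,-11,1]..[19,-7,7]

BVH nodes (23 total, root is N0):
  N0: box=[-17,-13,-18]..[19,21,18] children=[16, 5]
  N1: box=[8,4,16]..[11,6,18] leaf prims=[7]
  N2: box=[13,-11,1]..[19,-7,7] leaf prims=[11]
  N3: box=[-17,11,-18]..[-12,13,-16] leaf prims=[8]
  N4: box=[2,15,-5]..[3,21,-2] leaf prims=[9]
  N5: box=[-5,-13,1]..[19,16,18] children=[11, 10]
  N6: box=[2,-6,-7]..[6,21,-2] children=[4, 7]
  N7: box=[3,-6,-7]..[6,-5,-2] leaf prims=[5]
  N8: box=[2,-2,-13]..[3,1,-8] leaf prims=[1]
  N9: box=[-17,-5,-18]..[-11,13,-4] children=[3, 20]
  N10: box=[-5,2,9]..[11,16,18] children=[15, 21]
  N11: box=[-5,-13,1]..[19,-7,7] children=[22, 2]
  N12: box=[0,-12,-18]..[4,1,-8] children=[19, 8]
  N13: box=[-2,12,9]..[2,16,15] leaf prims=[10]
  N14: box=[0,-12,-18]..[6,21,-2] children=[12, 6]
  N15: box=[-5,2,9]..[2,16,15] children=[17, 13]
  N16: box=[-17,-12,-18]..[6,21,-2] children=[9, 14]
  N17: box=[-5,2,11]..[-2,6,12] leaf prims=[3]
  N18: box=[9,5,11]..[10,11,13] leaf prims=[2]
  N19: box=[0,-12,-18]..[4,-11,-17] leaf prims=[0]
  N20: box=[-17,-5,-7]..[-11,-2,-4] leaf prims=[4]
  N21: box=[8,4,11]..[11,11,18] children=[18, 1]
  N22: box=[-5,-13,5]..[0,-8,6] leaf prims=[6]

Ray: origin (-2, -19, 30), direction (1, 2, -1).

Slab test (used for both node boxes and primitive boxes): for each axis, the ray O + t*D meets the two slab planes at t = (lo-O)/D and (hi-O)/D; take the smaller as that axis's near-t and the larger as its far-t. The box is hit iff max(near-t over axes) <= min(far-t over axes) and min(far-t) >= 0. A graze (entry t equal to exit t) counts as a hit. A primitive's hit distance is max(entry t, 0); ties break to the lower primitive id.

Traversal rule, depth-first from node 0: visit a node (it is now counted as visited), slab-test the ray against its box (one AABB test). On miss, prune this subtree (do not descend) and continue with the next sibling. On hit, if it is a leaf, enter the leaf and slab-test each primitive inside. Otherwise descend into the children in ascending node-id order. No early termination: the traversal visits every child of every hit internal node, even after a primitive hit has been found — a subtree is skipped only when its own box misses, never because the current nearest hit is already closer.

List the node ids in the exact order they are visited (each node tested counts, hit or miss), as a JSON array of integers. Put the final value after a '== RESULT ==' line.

Walk:
N0 x:[-15,21] y:[3,20] z:[12,48] -> hit [12,20], descend [5, 16]
  N5 x:[-3,21] y:[3,35/2] z:[12,29] -> hit [12,35/2], descend [10, 11]
    N10 x:[-3,13] y:[21/2,35/2] z:[12,21] -> hit [12,13], descend [15, 21]
      N15 x:[-3,4] y:[21/2,35/2] z:[15,21] -> miss, prune
      N21 x:[10,13] y:[23/2,15] z:[12,19] -> hit [12,13], descend [1, 18]
        N1 x:[10,13] y:[23/2,25/2] z:[12,14] -> hit [12,25/2] leaf, test {P7@t=12}
        N18 x:[11,12] y:[12,15] z:[17,19] -> miss, prune
    N11 x:[-3,21] y:[3,6] z:[23,29] -> miss, prune
  N16 x:[-15,8] y:[7/2,20] z:[32,48] -> miss, prune

9 AABB tests over nodes [0, 5, 10, 15, 21, 1, 18, 11, 16]; 1 leaf entered; closest P7.

== RESULT ==
[0, 5, 10, 15, 21, 1, 18, 11, 16]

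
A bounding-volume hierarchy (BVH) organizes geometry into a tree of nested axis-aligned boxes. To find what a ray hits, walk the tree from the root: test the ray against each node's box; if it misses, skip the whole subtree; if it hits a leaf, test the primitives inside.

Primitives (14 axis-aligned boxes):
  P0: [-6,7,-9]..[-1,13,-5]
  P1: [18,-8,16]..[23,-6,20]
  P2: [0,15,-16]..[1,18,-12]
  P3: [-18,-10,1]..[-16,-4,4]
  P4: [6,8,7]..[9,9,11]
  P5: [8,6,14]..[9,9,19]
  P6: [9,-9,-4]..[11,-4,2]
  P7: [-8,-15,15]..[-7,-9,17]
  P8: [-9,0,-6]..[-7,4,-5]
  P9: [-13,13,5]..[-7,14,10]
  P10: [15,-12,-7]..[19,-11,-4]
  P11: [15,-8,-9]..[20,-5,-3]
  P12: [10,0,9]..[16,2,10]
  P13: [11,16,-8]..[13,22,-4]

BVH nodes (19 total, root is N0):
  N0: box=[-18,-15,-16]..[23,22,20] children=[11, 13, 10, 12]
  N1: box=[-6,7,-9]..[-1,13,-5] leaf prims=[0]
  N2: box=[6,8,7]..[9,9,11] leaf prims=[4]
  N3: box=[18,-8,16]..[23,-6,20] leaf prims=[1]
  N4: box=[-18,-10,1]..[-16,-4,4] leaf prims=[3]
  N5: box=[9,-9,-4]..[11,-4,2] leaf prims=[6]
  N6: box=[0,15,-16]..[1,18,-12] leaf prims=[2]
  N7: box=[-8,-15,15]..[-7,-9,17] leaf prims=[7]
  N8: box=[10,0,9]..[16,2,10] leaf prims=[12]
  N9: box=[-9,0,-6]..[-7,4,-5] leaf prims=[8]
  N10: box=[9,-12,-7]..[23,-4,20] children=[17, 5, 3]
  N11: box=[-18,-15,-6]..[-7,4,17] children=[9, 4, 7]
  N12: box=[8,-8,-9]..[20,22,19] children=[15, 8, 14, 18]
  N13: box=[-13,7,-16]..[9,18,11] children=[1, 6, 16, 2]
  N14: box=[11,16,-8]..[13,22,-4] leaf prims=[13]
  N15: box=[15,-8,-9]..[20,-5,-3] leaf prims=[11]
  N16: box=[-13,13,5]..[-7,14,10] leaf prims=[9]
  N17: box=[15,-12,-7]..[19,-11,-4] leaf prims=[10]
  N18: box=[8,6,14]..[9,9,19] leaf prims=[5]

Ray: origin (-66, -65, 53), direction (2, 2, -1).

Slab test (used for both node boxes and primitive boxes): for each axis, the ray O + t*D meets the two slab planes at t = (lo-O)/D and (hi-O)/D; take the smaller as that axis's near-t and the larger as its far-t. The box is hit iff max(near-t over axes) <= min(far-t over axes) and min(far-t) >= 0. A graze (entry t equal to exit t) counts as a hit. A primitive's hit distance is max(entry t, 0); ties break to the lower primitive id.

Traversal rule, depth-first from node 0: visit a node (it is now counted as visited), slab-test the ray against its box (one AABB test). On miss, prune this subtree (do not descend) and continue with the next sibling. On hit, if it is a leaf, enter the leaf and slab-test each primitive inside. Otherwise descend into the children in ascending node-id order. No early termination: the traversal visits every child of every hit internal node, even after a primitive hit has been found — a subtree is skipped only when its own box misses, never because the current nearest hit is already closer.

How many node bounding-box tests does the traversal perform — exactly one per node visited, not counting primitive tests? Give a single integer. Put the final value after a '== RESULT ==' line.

Walk:
N0 x:[24,89/2] y:[25,87/2] z:[33,69] -> hit [33,87/2], descend [10, 11, 12, 13]
  N10 x:[75/2,89/2] y:[53/2,61/2] z:[33,60] -> miss, prune
  N11 x:[24,59/2] y:[25,69/2] z:[36,59] -> miss, prune
  N12 x:[37,43] y:[57/2,87/2] z:[34,62] -> hit [37,43], descend [8, 14, 15, 18]
    N8 x:[38,41] y:[65/2,67/2] z:[43,44] -> miss, prune
    N14 x:[77/2,79/2] y:[81/2,87/2] z:[57,61] -> miss, prune
    N15 x:[81/2,43] y:[57/2,30] z:[56,62] -> miss, prune
    N18 x:[37,75/2] y:[71/2,37] z:[34,39] -> hit [37,37] leaf, test {P5@t=37}
  N13 x:[53/2,75/2] y:[36,83/2] z:[42,69] -> miss, prune

Summary -> nodes [0, 10, 11, 12, 8, 14, 15, 18, 13]; box-tests=9; leaf-entries=1; first=P5

== RESULT ==
9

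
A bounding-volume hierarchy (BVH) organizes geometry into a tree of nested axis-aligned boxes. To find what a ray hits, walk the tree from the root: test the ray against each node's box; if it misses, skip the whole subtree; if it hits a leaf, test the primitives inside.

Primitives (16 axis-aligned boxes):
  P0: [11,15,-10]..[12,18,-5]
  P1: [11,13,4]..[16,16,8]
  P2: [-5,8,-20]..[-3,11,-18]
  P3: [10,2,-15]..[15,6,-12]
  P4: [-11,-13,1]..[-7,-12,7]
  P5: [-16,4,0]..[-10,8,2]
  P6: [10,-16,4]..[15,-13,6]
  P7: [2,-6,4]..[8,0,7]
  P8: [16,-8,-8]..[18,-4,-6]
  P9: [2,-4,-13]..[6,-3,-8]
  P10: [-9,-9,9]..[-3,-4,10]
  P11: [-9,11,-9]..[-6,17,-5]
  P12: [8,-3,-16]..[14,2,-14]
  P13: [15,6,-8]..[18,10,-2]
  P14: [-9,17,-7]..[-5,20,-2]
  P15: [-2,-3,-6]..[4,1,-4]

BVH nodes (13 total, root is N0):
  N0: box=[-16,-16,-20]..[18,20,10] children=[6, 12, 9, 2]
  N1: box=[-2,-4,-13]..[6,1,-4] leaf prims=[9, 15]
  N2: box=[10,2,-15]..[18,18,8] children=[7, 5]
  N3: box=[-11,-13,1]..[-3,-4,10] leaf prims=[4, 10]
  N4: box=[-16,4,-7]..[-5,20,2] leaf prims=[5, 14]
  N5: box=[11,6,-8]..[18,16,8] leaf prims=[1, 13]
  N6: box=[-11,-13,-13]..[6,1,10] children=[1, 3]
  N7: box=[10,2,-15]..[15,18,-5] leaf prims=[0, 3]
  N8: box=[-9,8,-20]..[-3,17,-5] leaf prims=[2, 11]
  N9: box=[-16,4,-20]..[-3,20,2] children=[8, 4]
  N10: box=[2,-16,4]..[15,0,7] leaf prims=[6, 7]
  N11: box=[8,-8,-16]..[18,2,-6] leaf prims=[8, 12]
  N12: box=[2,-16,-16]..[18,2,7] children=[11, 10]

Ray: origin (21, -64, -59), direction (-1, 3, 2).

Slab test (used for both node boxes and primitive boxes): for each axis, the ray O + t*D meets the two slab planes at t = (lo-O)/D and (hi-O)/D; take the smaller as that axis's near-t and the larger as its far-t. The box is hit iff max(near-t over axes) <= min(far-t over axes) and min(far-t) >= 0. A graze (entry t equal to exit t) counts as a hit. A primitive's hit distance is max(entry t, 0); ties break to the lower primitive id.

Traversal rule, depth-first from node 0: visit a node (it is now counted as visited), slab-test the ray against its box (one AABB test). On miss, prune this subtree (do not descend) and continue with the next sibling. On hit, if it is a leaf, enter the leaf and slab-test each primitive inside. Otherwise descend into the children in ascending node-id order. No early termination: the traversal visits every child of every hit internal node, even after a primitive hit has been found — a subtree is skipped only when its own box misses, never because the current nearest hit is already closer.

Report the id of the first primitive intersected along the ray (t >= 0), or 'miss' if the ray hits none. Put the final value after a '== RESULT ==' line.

Traverse from the root:
N0 x:[3,37] y:[16,28] z:[39/2,69/2] -> hit [39/2,28], descend [2, 6, 9, 12]
  N2 x:[3,11] y:[22,82/3] z:[22,67/2] -> miss, prune
  N6 x:[15,32] y:[17,65/3] z:[23,69/2] -> miss, prune
  N9 x:[24,37] y:[68/3,28] z:[39/2,61/2] -> hit [24,28], descend [4, 8]
    N4 x:[26,37] y:[68/3,28] z:[26,61/2] -> hit [26,28] leaf, test {P5(miss), P14@t=27}
    N8 x:[24,30] y:[24,27] z:[39/2,27] -> hit [24,27] leaf, test {P2(miss), P11@t=27}
  N12 x:[3,19] y:[16,22] z:[43/2,33] -> miss, prune

Summary -> nodes [0, 2, 6, 9, 4, 8, 12]; box-tests=7; leaf-entries=2; first=P11

== RESULT ==
11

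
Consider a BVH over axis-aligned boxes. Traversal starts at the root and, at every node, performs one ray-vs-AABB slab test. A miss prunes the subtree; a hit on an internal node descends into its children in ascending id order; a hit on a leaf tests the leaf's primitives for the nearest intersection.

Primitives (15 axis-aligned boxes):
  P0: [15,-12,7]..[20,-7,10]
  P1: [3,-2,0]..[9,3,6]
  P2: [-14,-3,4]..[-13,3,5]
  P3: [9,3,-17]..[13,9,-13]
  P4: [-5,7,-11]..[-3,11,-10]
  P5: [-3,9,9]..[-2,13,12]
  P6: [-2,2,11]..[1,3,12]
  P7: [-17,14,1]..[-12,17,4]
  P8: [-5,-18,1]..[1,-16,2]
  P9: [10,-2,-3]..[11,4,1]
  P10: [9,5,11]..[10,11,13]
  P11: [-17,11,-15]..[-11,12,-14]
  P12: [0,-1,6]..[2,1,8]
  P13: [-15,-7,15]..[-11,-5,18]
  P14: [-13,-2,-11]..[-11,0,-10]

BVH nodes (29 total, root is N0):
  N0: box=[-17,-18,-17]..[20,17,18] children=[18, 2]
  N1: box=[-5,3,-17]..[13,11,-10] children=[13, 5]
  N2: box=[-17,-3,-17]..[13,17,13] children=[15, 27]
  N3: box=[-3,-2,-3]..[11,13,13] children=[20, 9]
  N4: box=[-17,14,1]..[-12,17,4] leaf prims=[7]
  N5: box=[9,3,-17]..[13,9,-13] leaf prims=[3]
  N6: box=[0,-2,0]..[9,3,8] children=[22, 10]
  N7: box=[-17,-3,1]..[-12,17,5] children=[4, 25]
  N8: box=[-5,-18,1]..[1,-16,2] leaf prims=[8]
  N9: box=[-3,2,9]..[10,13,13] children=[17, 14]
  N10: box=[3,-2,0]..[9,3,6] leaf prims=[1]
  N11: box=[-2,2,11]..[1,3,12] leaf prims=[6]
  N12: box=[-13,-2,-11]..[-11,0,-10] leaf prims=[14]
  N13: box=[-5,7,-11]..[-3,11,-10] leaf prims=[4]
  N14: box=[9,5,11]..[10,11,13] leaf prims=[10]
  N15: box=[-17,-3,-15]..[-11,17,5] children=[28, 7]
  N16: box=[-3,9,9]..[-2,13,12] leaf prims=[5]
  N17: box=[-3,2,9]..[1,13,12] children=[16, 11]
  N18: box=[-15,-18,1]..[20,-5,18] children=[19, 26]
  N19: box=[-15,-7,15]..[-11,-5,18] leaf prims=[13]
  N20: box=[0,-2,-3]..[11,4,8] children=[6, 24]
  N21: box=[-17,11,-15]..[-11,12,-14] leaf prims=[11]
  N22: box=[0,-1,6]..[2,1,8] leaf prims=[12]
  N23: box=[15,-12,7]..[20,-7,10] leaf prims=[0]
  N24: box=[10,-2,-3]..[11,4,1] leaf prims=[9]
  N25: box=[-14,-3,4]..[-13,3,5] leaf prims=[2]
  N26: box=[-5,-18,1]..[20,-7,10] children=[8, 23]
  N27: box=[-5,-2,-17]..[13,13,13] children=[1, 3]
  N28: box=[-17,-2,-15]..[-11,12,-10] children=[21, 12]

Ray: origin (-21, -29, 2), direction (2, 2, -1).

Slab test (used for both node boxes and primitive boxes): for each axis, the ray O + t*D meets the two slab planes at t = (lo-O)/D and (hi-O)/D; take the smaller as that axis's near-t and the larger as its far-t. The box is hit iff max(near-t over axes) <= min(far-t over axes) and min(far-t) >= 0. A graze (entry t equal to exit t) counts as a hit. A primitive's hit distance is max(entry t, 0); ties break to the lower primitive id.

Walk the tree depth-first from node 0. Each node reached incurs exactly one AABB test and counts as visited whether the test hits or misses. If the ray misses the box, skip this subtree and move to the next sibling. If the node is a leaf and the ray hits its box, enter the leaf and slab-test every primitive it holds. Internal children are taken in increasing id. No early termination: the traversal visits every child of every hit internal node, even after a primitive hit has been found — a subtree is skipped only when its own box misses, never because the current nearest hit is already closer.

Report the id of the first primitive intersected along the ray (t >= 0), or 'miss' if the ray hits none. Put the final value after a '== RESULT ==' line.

Walk:
N0 x:[2,41/2] y:[11/2,23] z:[-16,19] -> hit [11/2,19], descend [2, 18]
  N2 x:[2,17] y:[13,23] z:[-11,19] -> hit [13,17], descend [15, 27]
    N15 x:[2,5] y:[13,23] z:[-3,17] -> miss, prune
    N27 x:[8,17] y:[27/2,21] z:[-11,19] -> hit [27/2,17], descend [1, 3]
      N1 x:[8,17] y:[16,20] z:[12,19] -> hit [16,17], descend [5, 13]
        N5 x:[15,17] y:[16,19] z:[15,19] -> hit [16,17] leaf, test {P3@t=16}
        N13 x:[8,9] y:[18,20] z:[12,13] -> miss, prune
      N3 x:[9,16] y:[27/2,21] z:[-11,5] -> miss, prune
  N18 x:[3,41/2] y:[11/2,12] z:[-16,1] -> miss, prune

Summary -> nodes [0, 2, 15, 27, 1, 5, 13, 3, 18]; box-tests=9; leaf-entries=1; first=P3

== RESULT ==
3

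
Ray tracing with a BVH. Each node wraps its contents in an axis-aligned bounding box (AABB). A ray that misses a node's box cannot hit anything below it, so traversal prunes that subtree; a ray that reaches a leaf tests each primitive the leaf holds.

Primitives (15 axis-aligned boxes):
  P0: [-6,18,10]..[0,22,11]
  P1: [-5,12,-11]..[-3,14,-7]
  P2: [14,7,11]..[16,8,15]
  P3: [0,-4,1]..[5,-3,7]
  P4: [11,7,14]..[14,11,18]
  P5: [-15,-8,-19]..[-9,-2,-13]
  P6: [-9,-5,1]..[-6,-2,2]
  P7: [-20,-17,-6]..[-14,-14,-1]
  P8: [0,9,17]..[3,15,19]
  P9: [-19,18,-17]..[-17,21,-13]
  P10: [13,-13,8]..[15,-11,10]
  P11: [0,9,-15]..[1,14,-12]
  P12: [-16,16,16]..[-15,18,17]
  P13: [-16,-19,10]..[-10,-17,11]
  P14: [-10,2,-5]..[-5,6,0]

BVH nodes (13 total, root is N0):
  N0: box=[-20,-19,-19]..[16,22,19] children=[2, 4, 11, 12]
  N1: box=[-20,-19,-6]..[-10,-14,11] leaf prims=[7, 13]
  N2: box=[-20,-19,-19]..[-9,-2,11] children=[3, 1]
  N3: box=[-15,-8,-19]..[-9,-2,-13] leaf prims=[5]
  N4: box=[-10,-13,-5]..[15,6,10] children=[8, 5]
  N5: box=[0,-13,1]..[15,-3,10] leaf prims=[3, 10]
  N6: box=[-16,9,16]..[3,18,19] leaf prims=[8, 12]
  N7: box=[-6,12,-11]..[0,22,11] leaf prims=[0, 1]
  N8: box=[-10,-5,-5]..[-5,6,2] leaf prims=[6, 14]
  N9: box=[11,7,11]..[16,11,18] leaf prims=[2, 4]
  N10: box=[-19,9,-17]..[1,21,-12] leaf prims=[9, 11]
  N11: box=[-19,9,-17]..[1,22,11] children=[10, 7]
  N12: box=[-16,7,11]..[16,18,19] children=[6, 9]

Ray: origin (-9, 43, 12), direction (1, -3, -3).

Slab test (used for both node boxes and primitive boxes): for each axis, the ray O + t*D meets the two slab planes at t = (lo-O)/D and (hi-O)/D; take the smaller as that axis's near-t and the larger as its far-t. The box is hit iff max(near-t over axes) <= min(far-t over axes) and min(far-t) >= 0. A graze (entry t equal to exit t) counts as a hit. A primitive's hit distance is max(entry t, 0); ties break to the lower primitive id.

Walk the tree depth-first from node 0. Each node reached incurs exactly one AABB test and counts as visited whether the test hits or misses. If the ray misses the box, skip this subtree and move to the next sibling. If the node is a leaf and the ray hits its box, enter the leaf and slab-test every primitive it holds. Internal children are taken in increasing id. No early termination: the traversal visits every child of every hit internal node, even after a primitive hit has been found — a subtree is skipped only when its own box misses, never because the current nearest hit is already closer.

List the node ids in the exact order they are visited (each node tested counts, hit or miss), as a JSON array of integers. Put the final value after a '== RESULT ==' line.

Trace the traversal:
N0 x:[-11,25] y:[7,62/3] z:[-7/3,31/3] -> hit [7,31/3], descend [2, 4, 11, 12]
  N2 x:[-11,0] y:[15,62/3] z:[1/3,31/3] -> miss, prune
  N4 x:[-1,24] y:[37/3,56/3] z:[2/3,17/3] -> miss, prune
  N11 x:[-10,10] y:[7,34/3] z:[1/3,29/3] -> hit [7,29/3], descend [7, 10]
    N7 x:[3,9] y:[7,31/3] z:[1/3,23/3] -> hit [7,23/3] leaf, test {P0(miss), P1(miss)}
    N10 x:[-10,10] y:[22/3,34/3] z:[8,29/3] -> hit [8,29/3] leaf, test {P9(miss), P11(miss)}
  N12 x:[-7,25] y:[25/3,12] z:[-7/3,1/3] -> miss, prune

Summary -> nodes [0, 2, 4, 11, 7, 10, 12]; box-tests=7; leaf-entries=2; first=miss

== RESULT ==
[0, 2, 4, 11, 7, 10, 12]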